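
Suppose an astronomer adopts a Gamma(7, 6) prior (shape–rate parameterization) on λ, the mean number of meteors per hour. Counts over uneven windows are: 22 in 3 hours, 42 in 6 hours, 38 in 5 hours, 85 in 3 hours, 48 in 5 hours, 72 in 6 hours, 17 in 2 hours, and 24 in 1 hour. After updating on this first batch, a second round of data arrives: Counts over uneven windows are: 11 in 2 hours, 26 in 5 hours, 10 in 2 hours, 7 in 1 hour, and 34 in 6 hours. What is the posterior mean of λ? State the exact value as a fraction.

Total count: 22 + 42 + 38 + 85 + 48 + 72 + 17 + 24 = 348.
Total exposure: 3 + 6 + 5 + 3 + 5 + 6 + 2 + 1 = 31 hours.
After the first batch: Gamma(7 + 348, 6 + 31) = Gamma(355, 37).
Total count: 11 + 26 + 10 + 7 + 34 = 88.
Total exposure: 2 + 5 + 2 + 1 + 6 = 16 hours.
After the second batch: Gamma(355 + 88, 37 + 16) = Gamma(443, 53).
Posterior mean = α'/β' = 443/53.

443/53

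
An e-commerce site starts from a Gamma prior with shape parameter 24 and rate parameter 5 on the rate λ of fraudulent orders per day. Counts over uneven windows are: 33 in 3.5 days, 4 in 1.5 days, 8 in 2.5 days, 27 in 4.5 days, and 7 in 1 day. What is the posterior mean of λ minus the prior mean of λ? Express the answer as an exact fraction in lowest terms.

83/90

Total count: 33 + 4 + 8 + 27 + 7 = 79.
Total exposure: 3.5 + 1.5 + 2.5 + 4.5 + 1 = 13 days.
Posterior: α' = 24 + 79 = 103, β' = 5 + 13 = 18.
Posterior mean = 103/18 = 103/18; prior mean = 24/5 = 24/5. Difference = 103/18 − 24/5 = 83/90.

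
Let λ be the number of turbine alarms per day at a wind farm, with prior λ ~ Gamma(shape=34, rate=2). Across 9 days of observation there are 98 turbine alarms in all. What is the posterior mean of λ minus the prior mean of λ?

Total count 98 over total exposure 9 days.
Posterior: α' = 34 + 98 = 132, β' = 2 + 9 = 11.
Posterior mean = 132/11 = 12; prior mean = 34/2 = 17. Difference = 12 − 17 = -5.

-5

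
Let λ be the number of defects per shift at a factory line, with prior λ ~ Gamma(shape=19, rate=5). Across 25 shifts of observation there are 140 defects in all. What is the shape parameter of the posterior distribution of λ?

159

Total count 140 over total exposure 25 shifts.
Conjugate update: add total count to the shape and total exposure to the rate, giving Gamma(159, 30).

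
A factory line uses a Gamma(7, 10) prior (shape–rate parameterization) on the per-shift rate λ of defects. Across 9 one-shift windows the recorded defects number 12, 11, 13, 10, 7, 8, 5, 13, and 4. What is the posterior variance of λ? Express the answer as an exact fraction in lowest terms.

Total count: 12 + 11 + 13 + 10 + 7 + 8 + 5 + 13 + 4 = 83.
Total exposure: 9 shifts.
Conjugate update: add total count to the shape and total exposure to the rate, giving Gamma(90, 19).
Posterior variance = α'/β'² = 90/361.

90/361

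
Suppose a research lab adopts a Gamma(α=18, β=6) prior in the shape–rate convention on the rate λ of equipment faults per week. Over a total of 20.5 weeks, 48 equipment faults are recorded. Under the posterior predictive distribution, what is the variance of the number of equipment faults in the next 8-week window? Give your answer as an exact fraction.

Total count 48 over total exposure 20.5 weeks.
Gamma(α, β) with Poisson data over total exposure Σt gives posterior Gamma(α+Σx, β+Σt) = Gamma(66, 53/2).
The posterior predictive for a window of length T is Negative Binomial with variance T·α'·(β'+T)/β'² = 8·66·(69/2)/(2809/4) = 72864/2809.

72864/2809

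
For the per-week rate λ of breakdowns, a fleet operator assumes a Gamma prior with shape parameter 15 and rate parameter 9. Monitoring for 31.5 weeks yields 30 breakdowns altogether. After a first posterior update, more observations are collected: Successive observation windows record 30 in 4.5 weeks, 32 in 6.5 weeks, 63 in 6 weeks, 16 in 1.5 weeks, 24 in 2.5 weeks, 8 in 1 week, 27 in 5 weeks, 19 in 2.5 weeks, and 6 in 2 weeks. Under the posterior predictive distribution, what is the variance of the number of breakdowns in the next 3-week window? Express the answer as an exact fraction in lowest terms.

Total count 30 over total exposure 31.5 weeks.
After the first batch: Gamma(15 + 30, 9 + 31.5) = Gamma(45, 81/2).
Total count: 30 + 32 + 63 + 16 + 24 + 8 + 27 + 19 + 6 = 225.
Total exposure: 4.5 + 6.5 + 6 + 1.5 + 2.5 + 1 + 5 + 2.5 + 2 = 31.5 weeks.
After the second batch: Gamma(45 + 225, 81/2 + 31.5) = Gamma(270, 72).
The posterior predictive for a window of length T is Negative Binomial with variance T·α'·(β'+T)/β'² = 3·270·75/5184 = 375/32.

375/32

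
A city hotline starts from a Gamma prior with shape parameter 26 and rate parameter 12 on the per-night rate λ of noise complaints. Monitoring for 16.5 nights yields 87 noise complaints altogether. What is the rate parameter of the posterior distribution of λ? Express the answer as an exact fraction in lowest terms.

57/2

Total count 87 over total exposure 16.5 nights.
The Gamma prior is conjugate for the Poisson rate, so λ | data ~ Gamma(26+87, 12+16.5) = Gamma(113, 57/2).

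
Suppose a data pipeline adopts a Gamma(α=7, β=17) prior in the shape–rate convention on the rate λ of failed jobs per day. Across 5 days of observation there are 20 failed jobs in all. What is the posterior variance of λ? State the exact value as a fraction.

27/484

Total count 20 over total exposure 5 days.
By Gamma–Poisson conjugacy, the posterior is Gamma(α + Σx, β + Σt) = Gamma(7 + 20, 17 + 5) = Gamma(27, 22).
Posterior variance = α'/β'² = 27/484.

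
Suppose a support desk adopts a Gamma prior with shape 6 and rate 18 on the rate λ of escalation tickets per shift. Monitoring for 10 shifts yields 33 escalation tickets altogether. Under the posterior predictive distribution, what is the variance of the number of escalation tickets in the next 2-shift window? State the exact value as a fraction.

Total count 33 over total exposure 10 shifts.
Gamma(α, β) with Poisson data over total exposure Σt gives posterior Gamma(α+Σx, β+Σt) = Gamma(39, 28).
The posterior predictive for a window of length T is Negative Binomial with variance T·α'·(β'+T)/β'² = 2·39·30/784 = 585/196.

585/196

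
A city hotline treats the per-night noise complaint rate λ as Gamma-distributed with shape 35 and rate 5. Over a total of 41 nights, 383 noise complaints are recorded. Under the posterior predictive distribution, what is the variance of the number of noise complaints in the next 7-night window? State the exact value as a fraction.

77539/1058

Total count 383 over total exposure 41 nights.
Posterior: α' = 35 + 383 = 418, β' = 5 + 41 = 46.
The posterior predictive for a window of length T is Negative Binomial with variance T·α'·(β'+T)/β'² = 7·418·53/2116 = 77539/1058.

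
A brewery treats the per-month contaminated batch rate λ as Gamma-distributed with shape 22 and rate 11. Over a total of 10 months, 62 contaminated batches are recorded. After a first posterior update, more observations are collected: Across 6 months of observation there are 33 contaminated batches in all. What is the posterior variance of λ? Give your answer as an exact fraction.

13/81

Total count 62 over total exposure 10 months.
After the first batch: Gamma(22 + 62, 11 + 10) = Gamma(84, 21).
Total count 33 over total exposure 6 months.
After the second batch: Gamma(84 + 33, 21 + 6) = Gamma(117, 27).
Posterior variance = α'/β'² = 117/729 = 13/81.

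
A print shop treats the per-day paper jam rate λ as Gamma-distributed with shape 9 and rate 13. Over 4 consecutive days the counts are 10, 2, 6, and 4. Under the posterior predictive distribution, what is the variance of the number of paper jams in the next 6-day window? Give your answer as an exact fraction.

4278/289

Total count: 10 + 2 + 6 + 4 = 22.
Total exposure: 4 days.
Conjugate update: add total count to the shape and total exposure to the rate, giving Gamma(31, 17).
The posterior predictive for a window of length T is Negative Binomial with variance T·α'·(β'+T)/β'² = 6·31·23/289 = 4278/289.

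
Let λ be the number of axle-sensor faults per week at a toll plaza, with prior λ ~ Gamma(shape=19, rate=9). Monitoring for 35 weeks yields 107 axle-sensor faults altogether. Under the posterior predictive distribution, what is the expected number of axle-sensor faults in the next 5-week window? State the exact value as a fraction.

Total count 107 over total exposure 35 weeks.
Gamma(α, β) with Poisson data over total exposure Σt gives posterior Gamma(α+Σx, β+Σt) = Gamma(126, 44).
Predictive mean over a 5-week window = T·E[λ|data] = 5·126/44 = 315/22.

315/22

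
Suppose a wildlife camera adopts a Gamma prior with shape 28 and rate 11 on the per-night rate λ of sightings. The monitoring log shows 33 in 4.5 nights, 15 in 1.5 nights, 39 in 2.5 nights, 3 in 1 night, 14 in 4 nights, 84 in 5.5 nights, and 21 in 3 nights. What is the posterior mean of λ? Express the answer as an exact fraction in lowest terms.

79/11

Total count: 33 + 15 + 39 + 3 + 14 + 84 + 21 = 209.
Total exposure: 4.5 + 1.5 + 2.5 + 1 + 4 + 5.5 + 3 = 22 nights.
The Gamma prior is conjugate for the Poisson rate, so λ | data ~ Gamma(28+209, 11+22) = Gamma(237, 33).
Posterior mean = α'/β' = 237/33 = 79/11.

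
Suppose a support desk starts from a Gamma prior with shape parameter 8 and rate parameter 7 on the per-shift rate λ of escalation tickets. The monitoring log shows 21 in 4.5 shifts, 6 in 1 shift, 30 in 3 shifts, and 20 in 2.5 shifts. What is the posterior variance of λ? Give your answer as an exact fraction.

85/324

Total count: 21 + 6 + 30 + 20 = 77.
Total exposure: 4.5 + 1 + 3 + 2.5 = 11 shifts.
Gamma(α, β) with Poisson data over total exposure Σt gives posterior Gamma(α+Σx, β+Σt) = Gamma(85, 18).
Posterior variance = α'/β'² = 85/324.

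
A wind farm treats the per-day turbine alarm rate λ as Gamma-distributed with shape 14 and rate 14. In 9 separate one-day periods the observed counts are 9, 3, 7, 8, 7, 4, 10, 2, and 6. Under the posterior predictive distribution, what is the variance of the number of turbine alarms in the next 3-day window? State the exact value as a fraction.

Total count: 9 + 3 + 7 + 8 + 7 + 4 + 10 + 2 + 6 = 56.
Total exposure: 9 days.
Posterior: α' = 14 + 56 = 70, β' = 14 + 9 = 23.
The posterior predictive for a window of length T is Negative Binomial with variance T·α'·(β'+T)/β'² = 3·70·26/529 = 5460/529.

5460/529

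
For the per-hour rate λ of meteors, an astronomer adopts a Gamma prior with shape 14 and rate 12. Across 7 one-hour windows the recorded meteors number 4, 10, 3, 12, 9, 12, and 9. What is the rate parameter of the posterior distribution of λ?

19

Total count: 4 + 10 + 3 + 12 + 9 + 12 + 9 = 59.
Total exposure: 7 hours.
Posterior: α' = 14 + 59 = 73, β' = 12 + 7 = 19.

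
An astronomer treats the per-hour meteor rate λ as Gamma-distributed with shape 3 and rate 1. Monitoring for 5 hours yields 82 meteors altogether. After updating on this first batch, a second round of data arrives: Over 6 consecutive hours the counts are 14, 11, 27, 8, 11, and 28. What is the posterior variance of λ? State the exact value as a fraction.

23/18

Total count 82 over total exposure 5 hours.
After the first batch: Gamma(3 + 82, 1 + 5) = Gamma(85, 6).
Total count: 14 + 11 + 27 + 8 + 11 + 28 = 99.
Total exposure: 6 hours.
After the second batch: Gamma(85 + 99, 6 + 6) = Gamma(184, 12).
Posterior variance = α'/β'² = 184/144 = 23/18.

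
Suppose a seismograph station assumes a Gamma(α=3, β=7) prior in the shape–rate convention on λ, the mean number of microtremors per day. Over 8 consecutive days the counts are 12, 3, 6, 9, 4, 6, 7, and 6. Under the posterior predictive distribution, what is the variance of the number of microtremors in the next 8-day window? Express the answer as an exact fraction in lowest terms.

10304/225

Total count: 12 + 3 + 6 + 9 + 4 + 6 + 7 + 6 = 53.
Total exposure: 8 days.
Gamma(α, β) with Poisson data over total exposure Σt gives posterior Gamma(α+Σx, β+Σt) = Gamma(56, 15).
The posterior predictive for a window of length T is Negative Binomial with variance T·α'·(β'+T)/β'² = 8·56·23/225 = 10304/225.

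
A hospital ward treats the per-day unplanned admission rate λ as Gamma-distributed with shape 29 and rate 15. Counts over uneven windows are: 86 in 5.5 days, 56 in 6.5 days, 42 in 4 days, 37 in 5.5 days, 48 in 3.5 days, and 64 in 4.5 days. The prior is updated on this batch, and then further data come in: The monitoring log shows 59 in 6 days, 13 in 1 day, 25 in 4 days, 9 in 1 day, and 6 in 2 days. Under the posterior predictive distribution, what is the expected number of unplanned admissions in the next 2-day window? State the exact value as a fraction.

632/39

Total count: 86 + 56 + 42 + 37 + 48 + 64 = 333.
Total exposure: 5.5 + 6.5 + 4 + 5.5 + 3.5 + 4.5 = 29.5 days.
After the first batch: Gamma(29 + 333, 15 + 29.5) = Gamma(362, 89/2).
Total count: 59 + 13 + 25 + 9 + 6 = 112.
Total exposure: 6 + 1 + 4 + 1 + 2 = 14 days.
After the second batch: Gamma(362 + 112, 89/2 + 14) = Gamma(474, 117/2).
Predictive mean over a 2-day window = T·E[λ|data] = 2·474/(117/2) = 632/39.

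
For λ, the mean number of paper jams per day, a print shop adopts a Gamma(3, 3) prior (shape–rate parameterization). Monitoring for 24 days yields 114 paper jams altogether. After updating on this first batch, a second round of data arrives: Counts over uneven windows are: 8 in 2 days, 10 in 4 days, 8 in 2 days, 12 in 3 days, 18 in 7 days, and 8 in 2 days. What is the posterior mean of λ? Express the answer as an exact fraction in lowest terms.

181/47

Total count 114 over total exposure 24 days.
After the first batch: Gamma(3 + 114, 3 + 24) = Gamma(117, 27).
Total count: 8 + 10 + 8 + 12 + 18 + 8 = 64.
Total exposure: 2 + 4 + 2 + 3 + 7 + 2 = 20 days.
After the second batch: Gamma(117 + 64, 27 + 20) = Gamma(181, 47).
Posterior mean = α'/β' = 181/47.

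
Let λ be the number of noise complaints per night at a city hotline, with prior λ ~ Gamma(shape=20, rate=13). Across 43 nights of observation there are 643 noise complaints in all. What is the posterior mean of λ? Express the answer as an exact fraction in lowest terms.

Total count 643 over total exposure 43 nights.
By Gamma–Poisson conjugacy, the posterior is Gamma(α + Σx, β + Σt) = Gamma(20 + 643, 13 + 43) = Gamma(663, 56).
Posterior mean = α'/β' = 663/56.

663/56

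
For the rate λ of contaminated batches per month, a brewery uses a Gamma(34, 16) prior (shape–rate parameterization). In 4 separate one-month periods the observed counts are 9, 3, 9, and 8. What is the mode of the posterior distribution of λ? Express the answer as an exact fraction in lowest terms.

31/10

Total count: 9 + 3 + 9 + 8 = 29.
Total exposure: 4 months.
Gamma(α, β) with Poisson data over total exposure Σt gives posterior Gamma(α+Σx, β+Σt) = Gamma(63, 20).
Posterior mode = (α'−1)/β' = 62/20 = 31/10.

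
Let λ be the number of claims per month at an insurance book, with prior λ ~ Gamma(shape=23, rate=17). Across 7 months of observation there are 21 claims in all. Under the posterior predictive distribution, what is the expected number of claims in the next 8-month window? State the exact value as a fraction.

44/3

Total count 21 over total exposure 7 months.
The Gamma prior is conjugate for the Poisson rate, so λ | data ~ Gamma(23+21, 17+7) = Gamma(44, 24).
Predictive mean over an 8-month window = T·E[λ|data] = 8·44/24 = 44/3.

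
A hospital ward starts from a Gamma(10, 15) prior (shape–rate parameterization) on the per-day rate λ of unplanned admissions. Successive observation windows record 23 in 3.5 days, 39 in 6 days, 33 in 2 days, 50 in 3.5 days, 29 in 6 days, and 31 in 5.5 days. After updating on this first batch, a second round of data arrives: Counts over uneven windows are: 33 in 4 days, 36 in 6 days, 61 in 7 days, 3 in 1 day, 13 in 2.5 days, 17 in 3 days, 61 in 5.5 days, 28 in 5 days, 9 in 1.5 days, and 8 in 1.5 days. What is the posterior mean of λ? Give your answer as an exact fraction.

Total count: 23 + 39 + 33 + 50 + 29 + 31 = 205.
Total exposure: 3.5 + 6 + 2 + 3.5 + 6 + 5.5 = 26.5 days.
After the first batch: Gamma(10 + 205, 15 + 26.5) = Gamma(215, 83/2).
Total count: 33 + 36 + 61 + 3 + 13 + 17 + 61 + 28 + 9 + 8 = 269.
Total exposure: 4 + 6 + 7 + 1 + 2.5 + 3 + 5.5 + 5 + 1.5 + 1.5 = 37 days.
After the second batch: Gamma(215 + 269, 83/2 + 37) = Gamma(484, 157/2).
Posterior mean = α'/β' = 484/(157/2) = 968/157.

968/157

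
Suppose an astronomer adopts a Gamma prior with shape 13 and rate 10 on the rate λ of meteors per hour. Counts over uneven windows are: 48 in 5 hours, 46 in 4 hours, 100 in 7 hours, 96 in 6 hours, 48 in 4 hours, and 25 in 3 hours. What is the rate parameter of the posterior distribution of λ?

Total count: 48 + 46 + 100 + 96 + 48 + 25 = 363.
Total exposure: 5 + 4 + 7 + 6 + 4 + 3 = 29 hours.
By Gamma–Poisson conjugacy, the posterior is Gamma(α + Σx, β + Σt) = Gamma(13 + 363, 10 + 29) = Gamma(376, 39).

39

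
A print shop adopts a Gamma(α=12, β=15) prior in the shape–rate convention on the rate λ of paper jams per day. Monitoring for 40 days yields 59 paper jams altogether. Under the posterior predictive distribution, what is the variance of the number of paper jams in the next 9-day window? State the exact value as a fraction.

Total count 59 over total exposure 40 days.
By Gamma–Poisson conjugacy, the posterior is Gamma(α + Σx, β + Σt) = Gamma(12 + 59, 15 + 40) = Gamma(71, 55).
The posterior predictive for a window of length T is Negative Binomial with variance T·α'·(β'+T)/β'² = 9·71·64/3025 = 40896/3025.

40896/3025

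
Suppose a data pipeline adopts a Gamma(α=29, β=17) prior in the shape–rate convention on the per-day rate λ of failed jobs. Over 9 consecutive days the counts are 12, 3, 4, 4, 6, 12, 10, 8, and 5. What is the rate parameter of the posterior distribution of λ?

26

Total count: 12 + 3 + 4 + 4 + 6 + 12 + 10 + 8 + 5 = 64.
Total exposure: 9 days.
Gamma(α, β) with Poisson data over total exposure Σt gives posterior Gamma(α+Σx, β+Σt) = Gamma(93, 26).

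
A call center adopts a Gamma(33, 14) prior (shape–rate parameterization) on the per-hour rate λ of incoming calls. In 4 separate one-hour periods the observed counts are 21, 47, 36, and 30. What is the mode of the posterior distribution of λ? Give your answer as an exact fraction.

83/9

Total count: 21 + 47 + 36 + 30 = 134.
Total exposure: 4 hours.
By Gamma–Poisson conjugacy, the posterior is Gamma(α + Σx, β + Σt) = Gamma(33 + 134, 14 + 4) = Gamma(167, 18).
Posterior mode = (α'−1)/β' = 166/18 = 83/9.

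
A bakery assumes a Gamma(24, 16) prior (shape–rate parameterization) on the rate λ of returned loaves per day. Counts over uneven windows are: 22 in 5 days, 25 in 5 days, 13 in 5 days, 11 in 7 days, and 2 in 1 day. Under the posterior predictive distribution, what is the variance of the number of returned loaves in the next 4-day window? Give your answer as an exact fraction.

16684/1521

Total count: 22 + 25 + 13 + 11 + 2 = 73.
Total exposure: 5 + 5 + 5 + 7 + 1 = 23 days.
Conjugate update: add total count to the shape and total exposure to the rate, giving Gamma(97, 39).
The posterior predictive for a window of length T is Negative Binomial with variance T·α'·(β'+T)/β'² = 4·97·43/1521 = 16684/1521.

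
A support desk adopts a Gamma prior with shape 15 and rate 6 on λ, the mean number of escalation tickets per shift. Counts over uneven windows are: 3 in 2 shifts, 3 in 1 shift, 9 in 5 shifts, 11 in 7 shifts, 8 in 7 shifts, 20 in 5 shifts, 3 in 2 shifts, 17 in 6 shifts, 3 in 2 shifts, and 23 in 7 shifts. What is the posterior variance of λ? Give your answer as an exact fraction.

23/500

Total count: 3 + 3 + 9 + 11 + 8 + 20 + 3 + 17 + 3 + 23 = 100.
Total exposure: 2 + 1 + 5 + 7 + 7 + 5 + 2 + 6 + 2 + 7 = 44 shifts.
Posterior: α' = 15 + 100 = 115, β' = 6 + 44 = 50.
Posterior variance = α'/β'² = 115/2500 = 23/500.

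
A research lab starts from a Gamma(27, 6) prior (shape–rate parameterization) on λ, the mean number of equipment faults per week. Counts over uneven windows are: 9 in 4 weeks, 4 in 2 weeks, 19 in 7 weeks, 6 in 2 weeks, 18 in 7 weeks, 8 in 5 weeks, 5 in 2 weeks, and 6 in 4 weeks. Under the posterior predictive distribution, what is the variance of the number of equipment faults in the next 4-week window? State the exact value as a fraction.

Total count: 9 + 4 + 19 + 6 + 18 + 8 + 5 + 6 = 75.
Total exposure: 4 + 2 + 7 + 2 + 7 + 5 + 2 + 4 = 33 weeks.
Posterior: α' = 27 + 75 = 102, β' = 6 + 33 = 39.
The posterior predictive for a window of length T is Negative Binomial with variance T·α'·(β'+T)/β'² = 4·102·43/1521 = 5848/507.

5848/507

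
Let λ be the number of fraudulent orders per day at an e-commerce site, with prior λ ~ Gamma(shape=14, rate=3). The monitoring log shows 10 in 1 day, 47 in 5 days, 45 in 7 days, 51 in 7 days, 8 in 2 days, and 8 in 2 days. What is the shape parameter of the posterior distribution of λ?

Total count: 10 + 47 + 45 + 51 + 8 + 8 = 169.
Total exposure: 1 + 5 + 7 + 7 + 2 + 2 = 24 days.
Posterior: α' = 14 + 169 = 183, β' = 3 + 24 = 27.

183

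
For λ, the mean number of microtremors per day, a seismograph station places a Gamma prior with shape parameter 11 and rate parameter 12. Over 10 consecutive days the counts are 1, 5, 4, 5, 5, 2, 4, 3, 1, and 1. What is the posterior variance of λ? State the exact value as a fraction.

21/242

Total count: 1 + 5 + 4 + 5 + 5 + 2 + 4 + 3 + 1 + 1 = 31.
Total exposure: 10 days.
The Gamma prior is conjugate for the Poisson rate, so λ | data ~ Gamma(11+31, 12+10) = Gamma(42, 22).
Posterior variance = α'/β'² = 42/484 = 21/242.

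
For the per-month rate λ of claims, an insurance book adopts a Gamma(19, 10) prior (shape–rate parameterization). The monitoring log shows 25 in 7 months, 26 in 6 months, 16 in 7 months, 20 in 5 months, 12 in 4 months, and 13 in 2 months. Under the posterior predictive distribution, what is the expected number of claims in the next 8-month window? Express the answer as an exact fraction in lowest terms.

Total count: 25 + 26 + 16 + 20 + 12 + 13 = 112.
Total exposure: 7 + 6 + 7 + 5 + 4 + 2 = 31 months.
By Gamma–Poisson conjugacy, the posterior is Gamma(α + Σx, β + Σt) = Gamma(19 + 112, 10 + 31) = Gamma(131, 41).
Predictive mean over an 8-month window = T·E[λ|data] = 8·131/41 = 1048/41.

1048/41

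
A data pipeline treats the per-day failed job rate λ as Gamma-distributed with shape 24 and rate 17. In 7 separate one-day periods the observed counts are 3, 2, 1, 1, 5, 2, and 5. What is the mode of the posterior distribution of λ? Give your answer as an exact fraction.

Total count: 3 + 2 + 1 + 1 + 5 + 2 + 5 = 19.
Total exposure: 7 days.
The Gamma prior is conjugate for the Poisson rate, so λ | data ~ Gamma(24+19, 17+7) = Gamma(43, 24).
Posterior mode = (α'−1)/β' = 42/24 = 7/4.

7/4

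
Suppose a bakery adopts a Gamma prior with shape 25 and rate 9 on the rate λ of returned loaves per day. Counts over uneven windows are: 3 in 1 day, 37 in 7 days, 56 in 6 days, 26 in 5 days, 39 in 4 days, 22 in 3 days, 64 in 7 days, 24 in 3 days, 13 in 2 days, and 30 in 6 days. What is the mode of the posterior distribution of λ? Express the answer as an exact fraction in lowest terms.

338/53

Total count: 3 + 37 + 56 + 26 + 39 + 22 + 64 + 24 + 13 + 30 = 314.
Total exposure: 1 + 7 + 6 + 5 + 4 + 3 + 7 + 3 + 2 + 6 = 44 days.
Gamma(α, β) with Poisson data over total exposure Σt gives posterior Gamma(α+Σx, β+Σt) = Gamma(339, 53).
Posterior mode = (α'−1)/β' = 338/53.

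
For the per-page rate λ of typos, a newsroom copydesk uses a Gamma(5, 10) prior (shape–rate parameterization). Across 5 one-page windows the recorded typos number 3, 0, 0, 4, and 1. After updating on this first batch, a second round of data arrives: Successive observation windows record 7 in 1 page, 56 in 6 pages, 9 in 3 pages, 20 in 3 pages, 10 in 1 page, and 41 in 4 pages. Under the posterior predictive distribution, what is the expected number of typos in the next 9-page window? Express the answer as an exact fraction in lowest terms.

Total count: 3 + 0 + 0 + 4 + 1 = 8.
Total exposure: 5 pages.
After the first batch: Gamma(5 + 8, 10 + 5) = Gamma(13, 15).
Total count: 7 + 56 + 9 + 20 + 10 + 41 = 143.
Total exposure: 1 + 6 + 3 + 3 + 1 + 4 = 18 pages.
After the second batch: Gamma(13 + 143, 15 + 18) = Gamma(156, 33).
Predictive mean over a 9-page window = T·E[λ|data] = 9·156/33 = 468/11.

468/11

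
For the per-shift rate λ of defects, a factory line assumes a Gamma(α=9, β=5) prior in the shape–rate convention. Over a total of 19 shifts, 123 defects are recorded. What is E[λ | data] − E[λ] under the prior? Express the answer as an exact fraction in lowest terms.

Total count 123 over total exposure 19 shifts.
Posterior: α' = 9 + 123 = 132, β' = 5 + 19 = 24.
Posterior mean = 132/24 = 11/2; prior mean = 9/5 = 9/5. Difference = 11/2 − 9/5 = 37/10.

37/10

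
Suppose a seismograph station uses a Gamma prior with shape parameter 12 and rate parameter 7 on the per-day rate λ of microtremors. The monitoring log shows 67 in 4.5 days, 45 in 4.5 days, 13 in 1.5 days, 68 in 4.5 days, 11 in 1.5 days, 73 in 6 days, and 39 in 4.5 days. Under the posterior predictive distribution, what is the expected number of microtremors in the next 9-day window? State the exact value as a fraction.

Total count: 67 + 45 + 13 + 68 + 11 + 73 + 39 = 316.
Total exposure: 4.5 + 4.5 + 1.5 + 4.5 + 1.5 + 6 + 4.5 = 27 days.
By Gamma–Poisson conjugacy, the posterior is Gamma(α + Σx, β + Σt) = Gamma(12 + 316, 7 + 27) = Gamma(328, 34).
Predictive mean over a 9-day window = T·E[λ|data] = 9·328/34 = 1476/17.

1476/17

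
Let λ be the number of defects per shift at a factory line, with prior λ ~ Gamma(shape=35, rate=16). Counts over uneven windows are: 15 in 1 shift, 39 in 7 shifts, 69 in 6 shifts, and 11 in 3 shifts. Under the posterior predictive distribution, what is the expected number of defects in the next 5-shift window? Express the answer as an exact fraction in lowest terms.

Total count: 15 + 39 + 69 + 11 = 134.
Total exposure: 1 + 7 + 6 + 3 = 17 shifts.
Conjugate update: add total count to the shape and total exposure to the rate, giving Gamma(169, 33).
Predictive mean over a 5-shift window = T·E[λ|data] = 5·169/33 = 845/33.

845/33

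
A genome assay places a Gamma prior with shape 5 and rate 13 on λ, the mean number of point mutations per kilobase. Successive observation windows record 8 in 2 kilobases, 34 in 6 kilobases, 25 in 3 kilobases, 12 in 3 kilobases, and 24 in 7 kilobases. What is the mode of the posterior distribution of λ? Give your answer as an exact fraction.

Total count: 8 + 34 + 25 + 12 + 24 = 103.
Total exposure: 2 + 6 + 3 + 3 + 7 = 21 kilobases.
Gamma(α, β) with Poisson data over total exposure Σt gives posterior Gamma(α+Σx, β+Σt) = Gamma(108, 34).
Posterior mode = (α'−1)/β' = 107/34.

107/34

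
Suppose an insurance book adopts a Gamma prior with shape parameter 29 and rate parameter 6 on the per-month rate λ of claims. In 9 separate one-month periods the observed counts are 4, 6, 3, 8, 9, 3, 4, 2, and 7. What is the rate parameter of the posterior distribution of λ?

Total count: 4 + 6 + 3 + 8 + 9 + 3 + 4 + 2 + 7 = 46.
Total exposure: 9 months.
By Gamma–Poisson conjugacy, the posterior is Gamma(α + Σx, β + Σt) = Gamma(29 + 46, 6 + 9) = Gamma(75, 15).

15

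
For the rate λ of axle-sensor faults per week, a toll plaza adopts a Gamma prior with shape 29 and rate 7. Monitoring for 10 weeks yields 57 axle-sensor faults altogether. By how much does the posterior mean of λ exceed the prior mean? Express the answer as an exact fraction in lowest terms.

Total count 57 over total exposure 10 weeks.
Conjugate update: add total count to the shape and total exposure to the rate, giving Gamma(86, 17).
Posterior mean = 86/17 = 86/17; prior mean = 29/7 = 29/7. Difference = 86/17 − 29/7 = 109/119.

109/119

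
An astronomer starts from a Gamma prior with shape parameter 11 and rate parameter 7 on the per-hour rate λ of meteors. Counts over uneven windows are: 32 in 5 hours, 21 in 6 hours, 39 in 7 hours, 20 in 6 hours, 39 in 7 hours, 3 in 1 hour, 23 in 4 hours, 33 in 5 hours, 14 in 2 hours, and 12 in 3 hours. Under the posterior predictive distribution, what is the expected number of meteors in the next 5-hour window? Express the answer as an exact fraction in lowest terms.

Total count: 32 + 21 + 39 + 20 + 39 + 3 + 23 + 33 + 14 + 12 = 236.
Total exposure: 5 + 6 + 7 + 6 + 7 + 1 + 4 + 5 + 2 + 3 = 46 hours.
Conjugate update: add total count to the shape and total exposure to the rate, giving Gamma(247, 53).
Predictive mean over a 5-hour window = T·E[λ|data] = 5·247/53 = 1235/53.

1235/53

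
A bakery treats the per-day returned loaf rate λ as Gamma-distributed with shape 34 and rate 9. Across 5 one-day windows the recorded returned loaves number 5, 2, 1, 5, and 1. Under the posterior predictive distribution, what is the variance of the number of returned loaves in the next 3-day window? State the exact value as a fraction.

612/49

Total count: 5 + 2 + 1 + 5 + 1 = 14.
Total exposure: 5 days.
Conjugate update: add total count to the shape and total exposure to the rate, giving Gamma(48, 14).
The posterior predictive for a window of length T is Negative Binomial with variance T·α'·(β'+T)/β'² = 3·48·17/196 = 612/49.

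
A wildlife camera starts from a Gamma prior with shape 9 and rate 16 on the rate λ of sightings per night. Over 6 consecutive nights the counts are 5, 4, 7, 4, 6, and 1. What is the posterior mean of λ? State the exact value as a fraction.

18/11

Total count: 5 + 4 + 7 + 4 + 6 + 1 = 27.
Total exposure: 6 nights.
By Gamma–Poisson conjugacy, the posterior is Gamma(α + Σx, β + Σt) = Gamma(9 + 27, 16 + 6) = Gamma(36, 22).
Posterior mean = α'/β' = 36/22 = 18/11.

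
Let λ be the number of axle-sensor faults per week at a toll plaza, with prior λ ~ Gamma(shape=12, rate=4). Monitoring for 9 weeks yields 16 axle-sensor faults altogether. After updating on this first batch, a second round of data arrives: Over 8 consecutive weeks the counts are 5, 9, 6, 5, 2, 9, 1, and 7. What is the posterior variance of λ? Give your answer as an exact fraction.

Total count 16 over total exposure 9 weeks.
After the first batch: Gamma(12 + 16, 4 + 9) = Gamma(28, 13).
Total count: 5 + 9 + 6 + 5 + 2 + 9 + 1 + 7 = 44.
Total exposure: 8 weeks.
After the second batch: Gamma(28 + 44, 13 + 8) = Gamma(72, 21).
Posterior variance = α'/β'² = 72/441 = 8/49.

8/49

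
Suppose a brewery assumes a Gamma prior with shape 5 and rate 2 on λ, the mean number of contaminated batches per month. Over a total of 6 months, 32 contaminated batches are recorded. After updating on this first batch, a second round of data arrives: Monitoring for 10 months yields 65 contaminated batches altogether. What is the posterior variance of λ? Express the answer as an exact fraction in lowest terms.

Total count 32 over total exposure 6 months.
After the first batch: Gamma(5 + 32, 2 + 6) = Gamma(37, 8).
Total count 65 over total exposure 10 months.
After the second batch: Gamma(37 + 65, 8 + 10) = Gamma(102, 18).
Posterior variance = α'/β'² = 102/324 = 17/54.

17/54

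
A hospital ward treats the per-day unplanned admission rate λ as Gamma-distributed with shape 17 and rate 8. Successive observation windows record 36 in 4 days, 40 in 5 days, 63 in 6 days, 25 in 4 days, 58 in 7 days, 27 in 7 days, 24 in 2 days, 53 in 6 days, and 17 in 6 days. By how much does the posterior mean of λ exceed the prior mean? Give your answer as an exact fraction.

389/88

Total count: 36 + 40 + 63 + 25 + 58 + 27 + 24 + 53 + 17 = 343.
Total exposure: 4 + 5 + 6 + 4 + 7 + 7 + 2 + 6 + 6 = 47 days.
By Gamma–Poisson conjugacy, the posterior is Gamma(α + Σx, β + Σt) = Gamma(17 + 343, 8 + 47) = Gamma(360, 55).
Posterior mean = 360/55 = 72/11; prior mean = 17/8 = 17/8. Difference = 72/11 − 17/8 = 389/88.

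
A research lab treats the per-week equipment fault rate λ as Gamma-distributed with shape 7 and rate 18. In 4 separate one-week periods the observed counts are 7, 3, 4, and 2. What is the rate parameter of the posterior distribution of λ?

Total count: 7 + 3 + 4 + 2 = 16.
Total exposure: 4 weeks.
Gamma(α, β) with Poisson data over total exposure Σt gives posterior Gamma(α+Σx, β+Σt) = Gamma(23, 22).

22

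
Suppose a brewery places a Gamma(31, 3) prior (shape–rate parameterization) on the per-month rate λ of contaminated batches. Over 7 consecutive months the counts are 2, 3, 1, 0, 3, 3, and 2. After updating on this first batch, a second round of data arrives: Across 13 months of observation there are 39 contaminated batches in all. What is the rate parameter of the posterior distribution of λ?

Total count: 2 + 3 + 1 + 0 + 3 + 3 + 2 = 14.
Total exposure: 7 months.
After the first batch: Gamma(31 + 14, 3 + 7) = Gamma(45, 10).
Total count 39 over total exposure 13 months.
After the second batch: Gamma(45 + 39, 10 + 13) = Gamma(84, 23).

23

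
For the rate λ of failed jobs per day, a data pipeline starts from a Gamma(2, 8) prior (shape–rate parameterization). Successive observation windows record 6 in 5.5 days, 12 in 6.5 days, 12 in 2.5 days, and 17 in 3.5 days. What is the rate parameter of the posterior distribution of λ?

Total count: 6 + 12 + 12 + 17 = 47.
Total exposure: 5.5 + 6.5 + 2.5 + 3.5 = 18 days.
Conjugate update: add total count to the shape and total exposure to the rate, giving Gamma(49, 26).

26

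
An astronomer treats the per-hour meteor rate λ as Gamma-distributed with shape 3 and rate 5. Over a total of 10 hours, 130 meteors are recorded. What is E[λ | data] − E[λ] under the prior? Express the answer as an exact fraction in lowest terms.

Total count 130 over total exposure 10 hours.
Gamma(α, β) with Poisson data over total exposure Σt gives posterior Gamma(α+Σx, β+Σt) = Gamma(133, 15).
Posterior mean = 133/15 = 133/15; prior mean = 3/5 = 3/5. Difference = 133/15 − 3/5 = 124/15.

124/15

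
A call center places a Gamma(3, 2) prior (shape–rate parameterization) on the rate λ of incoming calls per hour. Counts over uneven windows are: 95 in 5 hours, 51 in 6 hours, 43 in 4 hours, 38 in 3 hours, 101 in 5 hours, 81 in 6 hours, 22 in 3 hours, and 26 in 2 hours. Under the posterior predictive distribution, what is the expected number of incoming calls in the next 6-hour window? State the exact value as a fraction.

230/3

Total count: 95 + 51 + 43 + 38 + 101 + 81 + 22 + 26 = 457.
Total exposure: 5 + 6 + 4 + 3 + 5 + 6 + 3 + 2 = 34 hours.
Conjugate update: add total count to the shape and total exposure to the rate, giving Gamma(460, 36).
Predictive mean over a 6-hour window = T·E[λ|data] = 6·460/36 = 230/3.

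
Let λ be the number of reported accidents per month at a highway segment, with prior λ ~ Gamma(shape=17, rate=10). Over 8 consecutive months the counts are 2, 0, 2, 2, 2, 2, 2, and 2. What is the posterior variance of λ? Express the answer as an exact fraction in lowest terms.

31/324

Total count: 2 + 0 + 2 + 2 + 2 + 2 + 2 + 2 = 14.
Total exposure: 8 months.
By Gamma–Poisson conjugacy, the posterior is Gamma(α + Σx, β + Σt) = Gamma(17 + 14, 10 + 8) = Gamma(31, 18).
Posterior variance = α'/β'² = 31/324.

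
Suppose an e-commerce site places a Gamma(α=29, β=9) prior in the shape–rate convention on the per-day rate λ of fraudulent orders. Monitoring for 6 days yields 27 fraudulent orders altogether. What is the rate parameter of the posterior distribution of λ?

15

Total count 27 over total exposure 6 days.
Conjugate update: add total count to the shape and total exposure to the rate, giving Gamma(56, 15).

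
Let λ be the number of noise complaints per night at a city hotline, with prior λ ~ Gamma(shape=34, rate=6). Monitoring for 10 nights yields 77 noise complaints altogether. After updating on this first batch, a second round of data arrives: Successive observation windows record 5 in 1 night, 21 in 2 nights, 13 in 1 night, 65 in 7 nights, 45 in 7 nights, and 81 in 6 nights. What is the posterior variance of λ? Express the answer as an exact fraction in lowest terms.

Total count 77 over total exposure 10 nights.
After the first batch: Gamma(34 + 77, 6 + 10) = Gamma(111, 16).
Total count: 5 + 21 + 13 + 65 + 45 + 81 = 230.
Total exposure: 1 + 2 + 1 + 7 + 7 + 6 = 24 nights.
After the second batch: Gamma(111 + 230, 16 + 24) = Gamma(341, 40).
Posterior variance = α'/β'² = 341/1600.

341/1600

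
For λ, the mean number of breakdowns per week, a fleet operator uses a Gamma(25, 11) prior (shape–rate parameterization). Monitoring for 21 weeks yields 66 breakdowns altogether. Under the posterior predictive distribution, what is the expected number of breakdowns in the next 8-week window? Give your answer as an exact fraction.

Total count 66 over total exposure 21 weeks.
Conjugate update: add total count to the shape and total exposure to the rate, giving Gamma(91, 32).
Predictive mean over an 8-week window = T·E[λ|data] = 8·91/32 = 91/4.

91/4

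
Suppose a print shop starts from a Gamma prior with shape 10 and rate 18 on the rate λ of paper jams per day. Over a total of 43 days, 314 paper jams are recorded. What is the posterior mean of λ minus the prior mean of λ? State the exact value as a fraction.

2611/549

Total count 314 over total exposure 43 days.
Gamma(α, β) with Poisson data over total exposure Σt gives posterior Gamma(α+Σx, β+Σt) = Gamma(324, 61).
Posterior mean = 324/61 = 324/61; prior mean = 10/18 = 5/9. Difference = 324/61 − 5/9 = 2611/549.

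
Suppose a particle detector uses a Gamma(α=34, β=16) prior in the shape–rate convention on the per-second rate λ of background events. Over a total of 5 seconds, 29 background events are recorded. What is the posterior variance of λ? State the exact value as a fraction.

1/7

Total count 29 over total exposure 5 seconds.
The Gamma prior is conjugate for the Poisson rate, so λ | data ~ Gamma(34+29, 16+5) = Gamma(63, 21).
Posterior variance = α'/β'² = 63/441 = 1/7.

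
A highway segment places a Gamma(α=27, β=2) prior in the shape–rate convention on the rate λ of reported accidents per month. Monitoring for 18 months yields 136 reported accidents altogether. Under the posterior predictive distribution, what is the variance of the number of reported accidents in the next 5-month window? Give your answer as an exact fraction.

Total count 136 over total exposure 18 months.
Conjugate update: add total count to the shape and total exposure to the rate, giving Gamma(163, 20).
The posterior predictive for a window of length T is Negative Binomial with variance T·α'·(β'+T)/β'² = 5·163·25/400 = 815/16.

815/16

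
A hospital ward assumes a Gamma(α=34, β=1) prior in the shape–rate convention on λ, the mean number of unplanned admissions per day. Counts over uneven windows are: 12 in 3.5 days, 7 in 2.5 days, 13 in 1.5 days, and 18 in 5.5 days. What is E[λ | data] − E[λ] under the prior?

Total count: 12 + 7 + 13 + 18 = 50.
Total exposure: 3.5 + 2.5 + 1.5 + 5.5 = 13 days.
Gamma(α, β) with Poisson data over total exposure Σt gives posterior Gamma(α+Σx, β+Σt) = Gamma(84, 14).
Posterior mean = 84/14 = 6; prior mean = 34/1 = 34. Difference = 6 − 34 = -28.

-28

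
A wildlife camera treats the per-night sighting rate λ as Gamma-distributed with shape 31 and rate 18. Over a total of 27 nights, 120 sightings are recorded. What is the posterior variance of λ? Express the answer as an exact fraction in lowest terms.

Total count 120 over total exposure 27 nights.
The Gamma prior is conjugate for the Poisson rate, so λ | data ~ Gamma(31+120, 18+27) = Gamma(151, 45).
Posterior variance = α'/β'² = 151/2025.

151/2025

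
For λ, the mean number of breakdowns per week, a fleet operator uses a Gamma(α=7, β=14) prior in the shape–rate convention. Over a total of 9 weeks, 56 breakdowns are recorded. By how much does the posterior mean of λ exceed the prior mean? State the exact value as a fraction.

Total count 56 over total exposure 9 weeks.
Conjugate update: add total count to the shape and total exposure to the rate, giving Gamma(63, 23).
Posterior mean = 63/23 = 63/23; prior mean = 7/14 = 1/2. Difference = 63/23 − 1/2 = 103/46.

103/46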